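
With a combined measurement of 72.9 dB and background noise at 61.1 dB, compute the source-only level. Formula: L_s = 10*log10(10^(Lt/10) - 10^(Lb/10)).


10^(72.9/10) = 1.94984e+07
10^(61.1/10) = 1.28825e+06
Difference = 1.94984e+07 - 1.28825e+06 = 1.82102e+07
L_source = 10*log10(1.82102e+07) = 72.603 dB


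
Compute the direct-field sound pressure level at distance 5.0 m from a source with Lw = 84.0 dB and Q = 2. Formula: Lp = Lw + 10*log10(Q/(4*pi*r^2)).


4*pi*r^2 = 4*pi*5.0^2 = 314.159 m^2
Q / (4*pi*r^2) = 2 / 314.159 = 0.0063662
Lp = 84.0 + 10*log10(0.0063662) = 62.039 dB


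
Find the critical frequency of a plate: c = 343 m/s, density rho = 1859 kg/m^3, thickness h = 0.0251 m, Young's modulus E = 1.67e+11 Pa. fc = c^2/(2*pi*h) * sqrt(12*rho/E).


12*rho/E = 12*1859/1.67e+11 = 1.33581e-07
sqrt(12*rho/E) = sqrt(1.33581e-07) = 0.000365487
c^2/(2*pi*h) = 343^2/(2*pi*0.0251) = 745993
fc = 745993 * 0.000365487 = 272.65 Hz


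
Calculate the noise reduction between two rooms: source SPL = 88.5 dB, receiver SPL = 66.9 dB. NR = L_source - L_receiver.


NR = L_source - L_receiver (difference between source and receiving room levels)
NR = 88.5 - 66.9 = 21.6 dB


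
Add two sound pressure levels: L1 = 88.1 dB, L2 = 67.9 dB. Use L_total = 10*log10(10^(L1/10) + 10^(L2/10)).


10^(88.1/10) = 6.45654e+08
10^(67.9/10) = 6.16595e+06
Sum = 6.45654e+08 + 6.16595e+06 = 6.5182e+08
L_total = 10*log10(6.5182e+08) = 88.141 dB


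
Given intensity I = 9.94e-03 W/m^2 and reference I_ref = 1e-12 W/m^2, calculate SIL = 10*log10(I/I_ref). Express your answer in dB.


I / I_ref = 9.94e-03 / 1e-12 = 9.94e+09
SIL = 10 * log10(9.94e+09) = 99.974 dB


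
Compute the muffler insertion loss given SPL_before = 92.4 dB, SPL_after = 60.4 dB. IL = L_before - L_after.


Insertion loss = SPL without muffler - SPL with muffler
IL = 92.4 - 60.4 = 32 dB


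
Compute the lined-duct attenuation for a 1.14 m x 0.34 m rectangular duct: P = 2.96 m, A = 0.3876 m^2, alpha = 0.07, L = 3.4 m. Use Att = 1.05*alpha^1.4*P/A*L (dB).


alpha^1.4 = 0.07^1.4 = 0.0241622
Attenuation rate = 1.05 * alpha^1.4 * P / A
= 1.05 * 0.0241622 * 2.96 / 0.3876 = 0.193746 dB/m
Total Att = 0.193746 * 3.4 = 0.65874 dB


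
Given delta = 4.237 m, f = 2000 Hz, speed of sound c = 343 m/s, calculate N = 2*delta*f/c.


N = 2*delta*f/c = 2*delta/lambda, where lambda = c/f
lambda = 343 / 2000 = 0.1715 m
N = 2 * 4.237 / 0.1715 = 49.411


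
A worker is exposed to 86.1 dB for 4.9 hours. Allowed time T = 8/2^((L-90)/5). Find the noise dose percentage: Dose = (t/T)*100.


T_allowed = 8 / 2^((86.1 - 90)/5) = 13.737 hr
Dose = 4.9 / 13.737 * 100 = 35.67 %


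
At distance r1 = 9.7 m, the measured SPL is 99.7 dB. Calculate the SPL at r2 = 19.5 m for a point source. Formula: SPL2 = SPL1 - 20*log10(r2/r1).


r2/r1 = 19.5/9.7 = 2.01031
Correction = 20*log10(2.01031) = 6.06526 dB
SPL2 = 99.7 - 6.06526 = 93.635 dB


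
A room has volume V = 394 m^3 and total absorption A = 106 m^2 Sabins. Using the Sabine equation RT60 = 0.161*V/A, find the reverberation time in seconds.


RT60 = 0.161 * 394 / 106 = 0.59843 s


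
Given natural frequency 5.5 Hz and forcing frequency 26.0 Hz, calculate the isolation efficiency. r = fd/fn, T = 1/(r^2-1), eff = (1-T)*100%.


r = 26.0 / 5.5 = 4.72727
r^2 - 1 = 4.72727^2 - 1 = 21.3471
T = 1/21.3471 = 0.0468448
Efficiency = (1 - 0.0468448)*100 = 95.316 %


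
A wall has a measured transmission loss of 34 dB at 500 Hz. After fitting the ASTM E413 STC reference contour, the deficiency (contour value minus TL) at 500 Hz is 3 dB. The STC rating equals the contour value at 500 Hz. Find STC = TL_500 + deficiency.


By ASTM E413, STC = value of the fitted reference contour at 500 Hz.
Contour value at 500 Hz = TL_500 + deficiency = 34 + 3 = 37
STC = 37


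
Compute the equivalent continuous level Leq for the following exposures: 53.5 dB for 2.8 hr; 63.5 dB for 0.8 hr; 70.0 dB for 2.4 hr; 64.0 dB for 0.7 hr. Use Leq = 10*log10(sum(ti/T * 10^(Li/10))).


T_total = 2.8 + 0.8 + 2.4 + 0.7 = 6.7 hr
(2.8/6.7) * 10^(53.5/10) = 93558.5
(0.8/6.7) * 10^(63.5/10) = 267310
(2.4/6.7) * 10^(70.0/10) = 3.58209e+06
(0.7/6.7) * 10^(64.0/10) = 262436
Sum = 93558.5 + 267310 + 3.58209e+06 + 262436 = 4.20539e+06
Leq = 10*log10(4.20539e+06) = 66.238 dB


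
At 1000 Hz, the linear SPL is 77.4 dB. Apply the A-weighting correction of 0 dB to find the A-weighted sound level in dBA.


A-weighting table: 1000 Hz -> 0 dB correction
SPL_A = SPL + correction = 77.4 + (0) = 77.4 dBA


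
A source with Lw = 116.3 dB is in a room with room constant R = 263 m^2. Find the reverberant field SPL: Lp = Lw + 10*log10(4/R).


4/R = 4/263 = 0.0152091
Lp = 116.3 + 10*log10(0.0152091) = 98.121 dB


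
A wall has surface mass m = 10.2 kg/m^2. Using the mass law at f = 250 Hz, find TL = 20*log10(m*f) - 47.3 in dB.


m * f = 10.2 * 250 = 2550
20*log10(2550) = 68.1308 dB
TL = 68.1308 - 47.3 = 20.831 dB


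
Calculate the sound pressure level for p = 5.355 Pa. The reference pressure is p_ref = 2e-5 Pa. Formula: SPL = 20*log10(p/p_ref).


p / p_ref = 5.355 / 2e-5 = 267750
SPL = 20 * log10(267750) = 108.55 dB


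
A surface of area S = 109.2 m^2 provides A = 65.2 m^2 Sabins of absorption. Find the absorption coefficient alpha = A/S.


Absorption coefficient = absorbed power / incident power
alpha = A / S = 65.2 / 109.2 = 0.59707


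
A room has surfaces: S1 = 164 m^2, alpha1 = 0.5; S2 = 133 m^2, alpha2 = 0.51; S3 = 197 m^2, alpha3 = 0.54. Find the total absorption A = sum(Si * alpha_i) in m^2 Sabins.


164 * 0.5 = 82
133 * 0.51 = 67.83
197 * 0.54 = 106.38
A_total = 82 + 67.83 + 106.38 = 256.21 m^2


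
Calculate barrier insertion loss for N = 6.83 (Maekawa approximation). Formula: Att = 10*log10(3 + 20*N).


3 + 20*N = 3 + 20*6.83 = 139.6
Att = 10*log10(139.6) = 21.449 dB


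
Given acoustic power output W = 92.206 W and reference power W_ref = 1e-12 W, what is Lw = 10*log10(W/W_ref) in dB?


W / W_ref = 92.206 / 1e-12 = 9.2206e+13
Lw = 10 * log10(9.2206e+13) = 139.65 dB


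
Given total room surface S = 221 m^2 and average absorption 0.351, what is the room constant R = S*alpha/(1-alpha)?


R = 221 * 0.351 / (1 - 0.351) = 119.52 m^2


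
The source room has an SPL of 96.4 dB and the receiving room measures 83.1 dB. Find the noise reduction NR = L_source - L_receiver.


NR = L_source - L_receiver (difference between source and receiving room levels)
NR = 96.4 - 83.1 = 13.3 dB


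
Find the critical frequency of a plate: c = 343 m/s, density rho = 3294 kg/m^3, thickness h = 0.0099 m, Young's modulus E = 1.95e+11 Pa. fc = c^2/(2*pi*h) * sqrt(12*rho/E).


12*rho/E = 12*3294/1.95e+11 = 2.02708e-07
sqrt(12*rho/E) = sqrt(2.02708e-07) = 0.000450231
c^2/(2*pi*h) = 343^2/(2*pi*0.0099) = 1.89136e+06
fc = 1.89136e+06 * 0.000450231 = 851.55 Hz


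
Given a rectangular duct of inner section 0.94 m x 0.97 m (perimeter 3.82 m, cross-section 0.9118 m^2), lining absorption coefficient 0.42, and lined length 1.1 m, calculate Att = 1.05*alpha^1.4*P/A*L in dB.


alpha^1.4 = 0.42^1.4 = 0.296858
Attenuation rate = 1.05 * alpha^1.4 * P / A
= 1.05 * 0.296858 * 3.82 / 0.9118 = 1.30588 dB/m
Total Att = 1.30588 * 1.1 = 1.4365 dB


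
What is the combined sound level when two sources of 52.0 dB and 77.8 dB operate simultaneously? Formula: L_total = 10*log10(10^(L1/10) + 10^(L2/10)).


10^(52.0/10) = 158489
10^(77.8/10) = 6.0256e+07
Sum = 158489 + 6.0256e+07 = 6.04145e+07
L_total = 10*log10(6.04145e+07) = 77.811 dB


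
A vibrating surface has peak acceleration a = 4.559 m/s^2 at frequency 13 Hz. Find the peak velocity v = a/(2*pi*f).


omega = 2*pi*f = 2*pi*13 = 81.6814 rad/s
v = a / omega = 4.559 / 81.6814 = 0.055814 m/s


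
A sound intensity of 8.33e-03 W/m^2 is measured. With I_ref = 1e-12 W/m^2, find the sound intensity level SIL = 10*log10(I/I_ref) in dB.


I / I_ref = 8.33e-03 / 1e-12 = 8.33e+09
SIL = 10 * log10(8.33e+09) = 99.206 dB


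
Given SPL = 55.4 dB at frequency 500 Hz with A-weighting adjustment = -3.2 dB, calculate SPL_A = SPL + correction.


A-weighting table: 500 Hz -> -3.2 dB correction
SPL_A = SPL + correction = 55.4 + (-3.2) = 52.2 dBA


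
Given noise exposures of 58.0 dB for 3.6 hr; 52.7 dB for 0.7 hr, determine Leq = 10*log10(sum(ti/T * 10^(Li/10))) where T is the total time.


T_total = 3.6 + 0.7 = 4.3 hr
(3.6/4.3) * 10^(58.0/10) = 528243
(0.7/4.3) * 10^(52.7/10) = 30313
Sum = 528243 + 30313 = 558556
Leq = 10*log10(558556) = 57.471 dB


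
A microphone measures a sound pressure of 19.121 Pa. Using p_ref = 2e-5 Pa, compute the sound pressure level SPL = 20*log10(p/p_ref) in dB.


p / p_ref = 19.121 / 2e-5 = 956050
SPL = 20 * log10(956050) = 119.61 dB


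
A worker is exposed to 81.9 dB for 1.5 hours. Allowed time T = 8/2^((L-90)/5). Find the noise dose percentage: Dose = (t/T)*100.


T_allowed = 8 / 2^((81.9 - 90)/5) = 24.59 hr
Dose = 1.5 / 24.59 * 100 = 6.1 %


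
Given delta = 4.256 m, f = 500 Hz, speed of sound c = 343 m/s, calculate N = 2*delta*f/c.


N = 2*delta*f/c = 2*delta/lambda, where lambda = c/f
lambda = 343 / 500 = 0.686 m
N = 2 * 4.256 / 0.686 = 12.408


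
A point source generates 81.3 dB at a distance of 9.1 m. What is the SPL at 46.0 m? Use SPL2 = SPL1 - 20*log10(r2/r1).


r2/r1 = 46.0/9.1 = 5.05495
Correction = 20*log10(5.05495) = 14.0743 dB
SPL2 = 81.3 - 14.0743 = 67.226 dB


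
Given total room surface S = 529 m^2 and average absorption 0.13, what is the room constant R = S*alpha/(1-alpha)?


R = 529 * 0.13 / (1 - 0.13) = 79.046 m^2


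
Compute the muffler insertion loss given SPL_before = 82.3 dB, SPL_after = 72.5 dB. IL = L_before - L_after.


Insertion loss = SPL without muffler - SPL with muffler
IL = 82.3 - 72.5 = 9.8 dB


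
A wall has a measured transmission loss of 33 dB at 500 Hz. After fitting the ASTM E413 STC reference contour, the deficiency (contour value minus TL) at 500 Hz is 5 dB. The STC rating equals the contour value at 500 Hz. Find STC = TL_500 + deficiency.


By ASTM E413, STC = value of the fitted reference contour at 500 Hz.
Contour value at 500 Hz = TL_500 + deficiency = 33 + 5 = 38
STC = 38


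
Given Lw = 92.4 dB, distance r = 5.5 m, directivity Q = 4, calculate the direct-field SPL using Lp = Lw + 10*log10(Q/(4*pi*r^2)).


4*pi*r^2 = 4*pi*5.5^2 = 380.133 m^2
Q / (4*pi*r^2) = 4 / 380.133 = 0.0105226
Lp = 92.4 + 10*log10(0.0105226) = 72.621 dB


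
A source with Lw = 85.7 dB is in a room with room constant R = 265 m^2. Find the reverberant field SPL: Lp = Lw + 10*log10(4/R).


4/R = 4/265 = 0.0150943
Lp = 85.7 + 10*log10(0.0150943) = 67.488 dB


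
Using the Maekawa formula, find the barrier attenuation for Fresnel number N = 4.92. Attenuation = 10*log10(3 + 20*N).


3 + 20*N = 3 + 20*4.92 = 101.4
Att = 10*log10(101.4) = 20.06 dB


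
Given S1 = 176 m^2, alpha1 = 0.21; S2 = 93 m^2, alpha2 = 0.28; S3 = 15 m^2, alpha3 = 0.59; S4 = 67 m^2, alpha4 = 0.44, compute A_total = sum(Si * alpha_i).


176 * 0.21 = 36.96
93 * 0.28 = 26.04
15 * 0.59 = 8.85
67 * 0.44 = 29.48
A_total = 36.96 + 26.04 + 8.85 + 29.48 = 101.33 m^2


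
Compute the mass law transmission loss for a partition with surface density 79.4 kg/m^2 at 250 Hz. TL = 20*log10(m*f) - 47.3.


m * f = 79.4 * 250 = 19850
20*log10(19850) = 85.9552 dB
TL = 85.9552 - 47.3 = 38.655 dB


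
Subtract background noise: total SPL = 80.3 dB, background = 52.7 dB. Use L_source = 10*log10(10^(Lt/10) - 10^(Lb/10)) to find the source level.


10^(80.3/10) = 1.07152e+08
10^(52.7/10) = 186209
Difference = 1.07152e+08 - 186209 = 1.06966e+08
L_source = 10*log10(1.06966e+08) = 80.292 dB


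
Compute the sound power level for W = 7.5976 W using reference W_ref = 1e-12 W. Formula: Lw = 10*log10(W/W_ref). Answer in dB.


W / W_ref = 7.5976 / 1e-12 = 7.5976e+12
Lw = 10 * log10(7.5976e+12) = 128.81 dB


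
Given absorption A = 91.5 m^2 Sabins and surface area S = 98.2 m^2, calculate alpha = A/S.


Absorption coefficient = absorbed power / incident power
alpha = A / S = 91.5 / 98.2 = 0.93177


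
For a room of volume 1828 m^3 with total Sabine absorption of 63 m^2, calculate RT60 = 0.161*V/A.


RT60 = 0.161 * 1828 / 63 = 4.6716 s


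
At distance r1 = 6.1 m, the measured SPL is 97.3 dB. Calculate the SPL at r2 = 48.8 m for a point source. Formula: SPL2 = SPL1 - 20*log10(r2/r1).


r2/r1 = 48.8/6.1 = 8
Correction = 20*log10(8) = 18.0618 dB
SPL2 = 97.3 - 18.0618 = 79.238 dB


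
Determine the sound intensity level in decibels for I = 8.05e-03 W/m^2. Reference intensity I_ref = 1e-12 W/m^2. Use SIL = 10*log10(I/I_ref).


I / I_ref = 8.05e-03 / 1e-12 = 8.05e+09
SIL = 10 * log10(8.05e+09) = 99.058 dB


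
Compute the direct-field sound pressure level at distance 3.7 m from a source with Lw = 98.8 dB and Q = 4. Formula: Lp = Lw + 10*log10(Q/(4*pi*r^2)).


4*pi*r^2 = 4*pi*3.7^2 = 172.034 m^2
Q / (4*pi*r^2) = 4 / 172.034 = 0.0232512
Lp = 98.8 + 10*log10(0.0232512) = 82.464 dB


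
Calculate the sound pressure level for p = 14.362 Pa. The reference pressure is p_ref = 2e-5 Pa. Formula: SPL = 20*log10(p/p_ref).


p / p_ref = 14.362 / 2e-5 = 718100
SPL = 20 * log10(718100) = 117.12 dB


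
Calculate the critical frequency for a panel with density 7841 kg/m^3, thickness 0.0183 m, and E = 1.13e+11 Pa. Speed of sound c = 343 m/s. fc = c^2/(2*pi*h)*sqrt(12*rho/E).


12*rho/E = 12*7841/1.13e+11 = 8.32673e-07
sqrt(12*rho/E) = sqrt(8.32673e-07) = 0.000912509
c^2/(2*pi*h) = 343^2/(2*pi*0.0183) = 1.02319e+06
fc = 1.02319e+06 * 0.000912509 = 933.67 Hz


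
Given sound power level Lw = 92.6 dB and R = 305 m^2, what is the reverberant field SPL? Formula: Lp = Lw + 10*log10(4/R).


4/R = 4/305 = 0.0131148
Lp = 92.6 + 10*log10(0.0131148) = 73.778 dB


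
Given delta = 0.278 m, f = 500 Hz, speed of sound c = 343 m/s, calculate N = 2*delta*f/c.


N = 2*delta*f/c = 2*delta/lambda, where lambda = c/f
lambda = 343 / 500 = 0.686 m
N = 2 * 0.278 / 0.686 = 0.8105


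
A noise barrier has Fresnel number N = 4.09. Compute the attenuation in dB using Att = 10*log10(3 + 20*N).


3 + 20*N = 3 + 20*4.09 = 84.8
Att = 10*log10(84.8) = 19.284 dB


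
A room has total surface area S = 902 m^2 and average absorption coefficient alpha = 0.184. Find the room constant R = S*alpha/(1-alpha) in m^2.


R = 902 * 0.184 / (1 - 0.184) = 203.39 m^2


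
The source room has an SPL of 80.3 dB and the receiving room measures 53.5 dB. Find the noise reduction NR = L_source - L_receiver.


NR = L_source - L_receiver (difference between source and receiving room levels)
NR = 80.3 - 53.5 = 26.8 dB


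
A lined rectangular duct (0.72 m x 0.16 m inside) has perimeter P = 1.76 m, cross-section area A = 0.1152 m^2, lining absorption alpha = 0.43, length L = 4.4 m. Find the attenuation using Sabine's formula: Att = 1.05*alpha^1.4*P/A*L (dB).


alpha^1.4 = 0.43^1.4 = 0.3068
Attenuation rate = 1.05 * alpha^1.4 * P / A
= 1.05 * 0.3068 * 1.76 / 0.1152 = 4.92158 dB/m
Total Att = 4.92158 * 4.4 = 21.655 dB


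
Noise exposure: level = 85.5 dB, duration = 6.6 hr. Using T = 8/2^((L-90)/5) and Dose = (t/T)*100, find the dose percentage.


T_allowed = 8 / 2^((85.5 - 90)/5) = 14.9285 hr
Dose = 6.6 / 14.9285 * 100 = 44.211 %


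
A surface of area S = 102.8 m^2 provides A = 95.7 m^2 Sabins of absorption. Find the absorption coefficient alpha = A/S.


Absorption coefficient = absorbed power / incident power
alpha = A / S = 95.7 / 102.8 = 0.93093


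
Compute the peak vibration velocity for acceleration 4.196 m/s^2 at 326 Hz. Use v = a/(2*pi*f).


omega = 2*pi*f = 2*pi*326 = 2048.32 rad/s
v = a / omega = 4.196 / 2048.32 = 0.0020485 m/s


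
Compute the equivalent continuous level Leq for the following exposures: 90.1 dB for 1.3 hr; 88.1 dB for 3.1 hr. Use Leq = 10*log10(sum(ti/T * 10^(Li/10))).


T_total = 1.3 + 3.1 = 4.4 hr
(1.3/4.4) * 10^(90.1/10) = 3.02337e+08
(3.1/4.4) * 10^(88.1/10) = 4.54893e+08
Sum = 3.02337e+08 + 4.54893e+08 = 7.5723e+08
Leq = 10*log10(7.5723e+08) = 88.792 dB


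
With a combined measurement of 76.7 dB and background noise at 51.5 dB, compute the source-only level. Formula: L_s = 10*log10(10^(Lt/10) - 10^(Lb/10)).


10^(76.7/10) = 4.67735e+07
10^(51.5/10) = 141254
Difference = 4.67735e+07 - 141254 = 4.66322e+07
L_source = 10*log10(4.66322e+07) = 76.687 dB


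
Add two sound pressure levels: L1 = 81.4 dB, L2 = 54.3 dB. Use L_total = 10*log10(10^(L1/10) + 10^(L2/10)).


10^(81.4/10) = 1.38038e+08
10^(54.3/10) = 269153
Sum = 1.38038e+08 + 269153 = 1.38307e+08
L_total = 10*log10(1.38307e+08) = 81.408 dB


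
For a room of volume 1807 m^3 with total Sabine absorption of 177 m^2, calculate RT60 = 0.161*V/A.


RT60 = 0.161 * 1807 / 177 = 1.6437 s


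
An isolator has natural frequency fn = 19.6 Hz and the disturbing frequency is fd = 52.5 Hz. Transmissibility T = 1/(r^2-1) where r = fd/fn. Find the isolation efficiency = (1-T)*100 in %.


r = 52.5 / 19.6 = 2.67857
r^2 - 1 = 2.67857^2 - 1 = 6.17474
T = 1/6.17474 = 0.16195
Efficiency = (1 - 0.16195)*100 = 83.805 %


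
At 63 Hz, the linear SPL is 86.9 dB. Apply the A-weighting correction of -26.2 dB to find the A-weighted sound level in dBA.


A-weighting table: 63 Hz -> -26.2 dB correction
SPL_A = SPL + correction = 86.9 + (-26.2) = 60.7 dBA


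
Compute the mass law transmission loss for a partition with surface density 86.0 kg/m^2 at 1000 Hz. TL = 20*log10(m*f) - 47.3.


m * f = 86.0 * 1000 = 86000
20*log10(86000) = 98.69 dB
TL = 98.69 - 47.3 = 51.39 dB


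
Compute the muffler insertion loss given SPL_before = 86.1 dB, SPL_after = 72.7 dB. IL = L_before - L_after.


Insertion loss = SPL without muffler - SPL with muffler
IL = 86.1 - 72.7 = 13.4 dB


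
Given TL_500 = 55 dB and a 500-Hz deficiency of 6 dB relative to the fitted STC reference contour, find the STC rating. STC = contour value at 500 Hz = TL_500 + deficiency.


By ASTM E413, STC = value of the fitted reference contour at 500 Hz.
Contour value at 500 Hz = TL_500 + deficiency = 55 + 6 = 61
STC = 61


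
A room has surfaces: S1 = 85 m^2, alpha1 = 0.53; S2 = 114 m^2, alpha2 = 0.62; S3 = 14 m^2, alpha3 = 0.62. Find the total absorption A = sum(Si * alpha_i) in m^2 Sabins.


85 * 0.53 = 45.05
114 * 0.62 = 70.68
14 * 0.62 = 8.68
A_total = 45.05 + 70.68 + 8.68 = 124.41 m^2


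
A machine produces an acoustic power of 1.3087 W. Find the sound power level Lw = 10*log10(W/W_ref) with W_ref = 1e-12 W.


W / W_ref = 1.3087 / 1e-12 = 1.3087e+12
Lw = 10 * log10(1.3087e+12) = 121.17 dB


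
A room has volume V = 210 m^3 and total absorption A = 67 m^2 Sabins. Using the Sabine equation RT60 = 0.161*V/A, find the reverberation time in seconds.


RT60 = 0.161 * 210 / 67 = 0.50463 s


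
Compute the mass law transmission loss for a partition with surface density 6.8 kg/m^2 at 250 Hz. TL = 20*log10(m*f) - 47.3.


m * f = 6.8 * 250 = 1700
20*log10(1700) = 64.609 dB
TL = 64.609 - 47.3 = 17.309 dB


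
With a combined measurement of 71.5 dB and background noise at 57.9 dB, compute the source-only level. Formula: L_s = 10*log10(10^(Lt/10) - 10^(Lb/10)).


10^(71.5/10) = 1.41254e+07
10^(57.9/10) = 616595
Difference = 1.41254e+07 - 616595 = 1.35088e+07
L_source = 10*log10(1.35088e+07) = 71.306 dB


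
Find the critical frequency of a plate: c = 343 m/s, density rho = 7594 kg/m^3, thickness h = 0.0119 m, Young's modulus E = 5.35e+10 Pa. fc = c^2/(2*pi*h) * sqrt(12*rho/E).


12*rho/E = 12*7594/5.35e+10 = 1.70333e-06
sqrt(12*rho/E) = sqrt(1.70333e-06) = 0.00130512
c^2/(2*pi*h) = 343^2/(2*pi*0.0119) = 1.57348e+06
fc = 1.57348e+06 * 0.00130512 = 2053.6 Hz


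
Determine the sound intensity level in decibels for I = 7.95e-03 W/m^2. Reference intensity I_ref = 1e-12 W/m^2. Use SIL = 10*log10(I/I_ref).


I / I_ref = 7.95e-03 / 1e-12 = 7.95e+09
SIL = 10 * log10(7.95e+09) = 99.004 dB


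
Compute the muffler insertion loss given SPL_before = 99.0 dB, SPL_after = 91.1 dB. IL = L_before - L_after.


Insertion loss = SPL without muffler - SPL with muffler
IL = 99.0 - 91.1 = 7.9 dB


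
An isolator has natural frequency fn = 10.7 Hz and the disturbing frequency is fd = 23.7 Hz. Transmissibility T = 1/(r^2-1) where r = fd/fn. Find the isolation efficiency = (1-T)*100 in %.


r = 23.7 / 10.7 = 2.21495
r^2 - 1 = 2.21495^2 - 1 = 3.906
T = 1/3.906 = 0.256016
Efficiency = (1 - 0.256016)*100 = 74.398 %


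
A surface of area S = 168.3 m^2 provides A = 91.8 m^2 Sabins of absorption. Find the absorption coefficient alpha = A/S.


Absorption coefficient = absorbed power / incident power
alpha = A / S = 91.8 / 168.3 = 0.54545


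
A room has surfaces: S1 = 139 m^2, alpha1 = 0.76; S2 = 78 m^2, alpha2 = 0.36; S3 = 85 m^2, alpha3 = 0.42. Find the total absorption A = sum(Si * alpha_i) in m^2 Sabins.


139 * 0.76 = 105.64
78 * 0.36 = 28.08
85 * 0.42 = 35.7
A_total = 105.64 + 28.08 + 35.7 = 169.42 m^2


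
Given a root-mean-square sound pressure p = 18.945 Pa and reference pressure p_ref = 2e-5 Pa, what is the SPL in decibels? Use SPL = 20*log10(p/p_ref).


p / p_ref = 18.945 / 2e-5 = 947250
SPL = 20 * log10(947250) = 119.53 dB


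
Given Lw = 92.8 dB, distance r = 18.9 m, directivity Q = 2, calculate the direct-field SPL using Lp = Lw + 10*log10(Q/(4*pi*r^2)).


4*pi*r^2 = 4*pi*18.9^2 = 4488.83 m^2
Q / (4*pi*r^2) = 2 / 4488.83 = 0.00044555
Lp = 92.8 + 10*log10(0.00044555) = 59.289 dB


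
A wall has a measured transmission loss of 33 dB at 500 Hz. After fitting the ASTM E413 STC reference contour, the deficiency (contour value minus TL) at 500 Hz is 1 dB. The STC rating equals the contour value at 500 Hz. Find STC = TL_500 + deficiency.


By ASTM E413, STC = value of the fitted reference contour at 500 Hz.
Contour value at 500 Hz = TL_500 + deficiency = 33 + 1 = 34
STC = 34


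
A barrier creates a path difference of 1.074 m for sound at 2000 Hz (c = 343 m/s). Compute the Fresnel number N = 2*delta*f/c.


N = 2*delta*f/c = 2*delta/lambda, where lambda = c/f
lambda = 343 / 2000 = 0.1715 m
N = 2 * 1.074 / 0.1715 = 12.525


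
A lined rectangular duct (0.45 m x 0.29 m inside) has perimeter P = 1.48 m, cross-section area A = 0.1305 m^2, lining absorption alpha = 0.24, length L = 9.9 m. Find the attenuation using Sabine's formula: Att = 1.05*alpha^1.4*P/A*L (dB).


alpha^1.4 = 0.24^1.4 = 0.135611
Attenuation rate = 1.05 * alpha^1.4 * P / A
= 1.05 * 0.135611 * 1.48 / 0.1305 = 1.61486 dB/m
Total Att = 1.61486 * 9.9 = 15.987 dB


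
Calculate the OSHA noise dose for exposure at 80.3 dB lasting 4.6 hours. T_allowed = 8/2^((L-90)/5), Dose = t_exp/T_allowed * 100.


T_allowed = 8 / 2^((80.3 - 90)/5) = 30.6965 hr
Dose = 4.6 / 30.6965 * 100 = 14.985 %


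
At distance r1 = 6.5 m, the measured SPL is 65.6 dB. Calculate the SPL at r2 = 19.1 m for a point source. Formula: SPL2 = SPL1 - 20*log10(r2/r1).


r2/r1 = 19.1/6.5 = 2.93846
Correction = 20*log10(2.93846) = 9.3624 dB
SPL2 = 65.6 - 9.3624 = 56.238 dB


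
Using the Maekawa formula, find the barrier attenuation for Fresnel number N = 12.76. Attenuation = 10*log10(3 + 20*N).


3 + 20*N = 3 + 20*12.76 = 258.2
Att = 10*log10(258.2) = 24.12 dB


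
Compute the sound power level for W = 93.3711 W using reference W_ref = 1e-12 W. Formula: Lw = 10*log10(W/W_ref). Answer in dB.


W / W_ref = 93.3711 / 1e-12 = 9.33711e+13
Lw = 10 * log10(9.33711e+13) = 139.7 dB


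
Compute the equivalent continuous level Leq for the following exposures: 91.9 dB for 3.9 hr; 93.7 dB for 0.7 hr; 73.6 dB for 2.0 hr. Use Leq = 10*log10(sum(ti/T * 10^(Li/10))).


T_total = 3.9 + 0.7 + 2.0 = 6.6 hr
(3.9/6.6) * 10^(91.9/10) = 9.1521e+08
(0.7/6.6) * 10^(93.7/10) = 2.4863e+08
(2.0/6.6) * 10^(73.6/10) = 6.94202e+06
Sum = 9.1521e+08 + 2.4863e+08 + 6.94202e+06 = 1.17078e+09
Leq = 10*log10(1.17078e+09) = 90.685 dB


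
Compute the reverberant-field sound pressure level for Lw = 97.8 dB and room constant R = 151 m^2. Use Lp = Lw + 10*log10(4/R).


4/R = 4/151 = 0.0264901
Lp = 97.8 + 10*log10(0.0264901) = 82.031 dB


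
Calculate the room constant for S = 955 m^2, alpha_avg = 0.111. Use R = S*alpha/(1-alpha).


R = 955 * 0.111 / (1 - 0.111) = 119.24 m^2


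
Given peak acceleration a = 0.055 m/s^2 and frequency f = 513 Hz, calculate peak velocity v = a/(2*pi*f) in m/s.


omega = 2*pi*f = 2*pi*513 = 3223.27 rad/s
v = a / omega = 0.055 / 3223.27 = 1.7063e-05 m/s


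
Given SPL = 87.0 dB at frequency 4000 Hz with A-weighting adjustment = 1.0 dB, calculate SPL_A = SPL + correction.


A-weighting table: 4000 Hz -> 1.0 dB correction
SPL_A = SPL + correction = 87.0 + (1.0) = 88 dBA


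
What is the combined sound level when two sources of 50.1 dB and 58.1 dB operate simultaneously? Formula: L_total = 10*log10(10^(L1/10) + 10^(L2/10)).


10^(50.1/10) = 102329
10^(58.1/10) = 645654
Sum = 102329 + 645654 = 747983
L_total = 10*log10(747983) = 58.739 dB


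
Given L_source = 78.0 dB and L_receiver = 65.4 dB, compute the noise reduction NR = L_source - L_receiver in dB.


NR = L_source - L_receiver (difference between source and receiving room levels)
NR = 78.0 - 65.4 = 12.6 dB


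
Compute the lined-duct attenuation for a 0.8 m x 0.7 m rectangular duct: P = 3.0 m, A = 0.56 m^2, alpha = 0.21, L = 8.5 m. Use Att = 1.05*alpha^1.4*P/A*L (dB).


alpha^1.4 = 0.21^1.4 = 0.112488
Attenuation rate = 1.05 * alpha^1.4 * P / A
= 1.05 * 0.112488 * 3.0 / 0.56 = 0.632745 dB/m
Total Att = 0.632745 * 8.5 = 5.3783 dB


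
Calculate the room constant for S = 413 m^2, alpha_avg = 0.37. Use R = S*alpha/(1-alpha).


R = 413 * 0.37 / (1 - 0.37) = 242.56 m^2


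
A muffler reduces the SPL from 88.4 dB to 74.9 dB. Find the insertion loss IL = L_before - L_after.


Insertion loss = SPL without muffler - SPL with muffler
IL = 88.4 - 74.9 = 13.5 dB


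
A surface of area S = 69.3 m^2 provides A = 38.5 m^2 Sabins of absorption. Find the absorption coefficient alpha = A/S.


Absorption coefficient = absorbed power / incident power
alpha = A / S = 38.5 / 69.3 = 0.55556


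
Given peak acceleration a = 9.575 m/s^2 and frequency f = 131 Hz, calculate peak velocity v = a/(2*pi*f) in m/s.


omega = 2*pi*f = 2*pi*131 = 823.097 rad/s
v = a / omega = 9.575 / 823.097 = 0.011633 m/s


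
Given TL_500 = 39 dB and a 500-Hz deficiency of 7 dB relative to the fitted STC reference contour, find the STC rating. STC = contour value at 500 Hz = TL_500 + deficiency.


By ASTM E413, STC = value of the fitted reference contour at 500 Hz.
Contour value at 500 Hz = TL_500 + deficiency = 39 + 7 = 46
STC = 46


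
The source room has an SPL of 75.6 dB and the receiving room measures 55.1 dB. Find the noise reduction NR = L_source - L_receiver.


NR = L_source - L_receiver (difference between source and receiving room levels)
NR = 75.6 - 55.1 = 20.5 dB


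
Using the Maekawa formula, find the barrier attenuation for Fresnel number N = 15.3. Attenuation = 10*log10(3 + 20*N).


3 + 20*N = 3 + 20*15.3 = 309
Att = 10*log10(309) = 24.9 dB


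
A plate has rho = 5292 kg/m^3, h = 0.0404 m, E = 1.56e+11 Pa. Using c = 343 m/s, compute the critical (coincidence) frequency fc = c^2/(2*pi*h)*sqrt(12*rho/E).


12*rho/E = 12*5292/1.56e+11 = 4.07077e-07
sqrt(12*rho/E) = sqrt(4.07077e-07) = 0.000638026
c^2/(2*pi*h) = 343^2/(2*pi*0.0404) = 463476
fc = 463476 * 0.000638026 = 295.71 Hz


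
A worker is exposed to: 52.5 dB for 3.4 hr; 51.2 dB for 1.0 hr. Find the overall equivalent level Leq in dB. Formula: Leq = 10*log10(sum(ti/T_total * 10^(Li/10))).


T_total = 3.4 + 1.0 = 4.4 hr
(3.4/4.4) * 10^(52.5/10) = 137412
(1.0/4.4) * 10^(51.2/10) = 29960.4
Sum = 137412 + 29960.4 = 167372
Leq = 10*log10(167372) = 52.237 dB


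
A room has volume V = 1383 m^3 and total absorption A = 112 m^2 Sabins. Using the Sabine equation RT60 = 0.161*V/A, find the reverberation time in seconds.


RT60 = 0.161 * 1383 / 112 = 1.9881 s


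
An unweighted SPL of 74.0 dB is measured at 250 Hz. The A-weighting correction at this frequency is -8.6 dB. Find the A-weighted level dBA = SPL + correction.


A-weighting table: 250 Hz -> -8.6 dB correction
SPL_A = SPL + correction = 74.0 + (-8.6) = 65.4 dBA


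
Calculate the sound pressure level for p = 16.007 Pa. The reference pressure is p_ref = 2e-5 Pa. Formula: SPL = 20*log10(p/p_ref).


p / p_ref = 16.007 / 2e-5 = 800350
SPL = 20 * log10(800350) = 118.07 dB


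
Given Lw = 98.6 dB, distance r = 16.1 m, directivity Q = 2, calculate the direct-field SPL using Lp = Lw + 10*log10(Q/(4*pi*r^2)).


4*pi*r^2 = 4*pi*16.1^2 = 3257.33 m^2
Q / (4*pi*r^2) = 2 / 3257.33 = 0.000614
Lp = 98.6 + 10*log10(0.000614) = 66.482 dB


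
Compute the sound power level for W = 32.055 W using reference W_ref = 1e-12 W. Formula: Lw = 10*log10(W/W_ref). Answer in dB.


W / W_ref = 32.055 / 1e-12 = 3.2055e+13
Lw = 10 * log10(3.2055e+13) = 135.06 dB


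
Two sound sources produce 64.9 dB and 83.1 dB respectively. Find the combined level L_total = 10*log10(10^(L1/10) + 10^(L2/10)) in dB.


10^(64.9/10) = 3.0903e+06
10^(83.1/10) = 2.04174e+08
Sum = 3.0903e+06 + 2.04174e+08 = 2.07264e+08
L_total = 10*log10(2.07264e+08) = 83.165 dB


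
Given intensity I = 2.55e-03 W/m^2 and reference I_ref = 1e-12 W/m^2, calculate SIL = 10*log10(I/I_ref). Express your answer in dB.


I / I_ref = 2.55e-03 / 1e-12 = 2.55e+09
SIL = 10 * log10(2.55e+09) = 94.065 dB


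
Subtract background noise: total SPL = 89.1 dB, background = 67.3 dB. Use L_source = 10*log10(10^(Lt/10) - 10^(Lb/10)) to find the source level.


10^(89.1/10) = 8.12831e+08
10^(67.3/10) = 5.37032e+06
Difference = 8.12831e+08 - 5.37032e+06 = 8.07461e+08
L_source = 10*log10(8.07461e+08) = 89.071 dB


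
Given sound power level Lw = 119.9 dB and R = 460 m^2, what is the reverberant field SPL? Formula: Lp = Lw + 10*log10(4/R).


4/R = 4/460 = 0.00869565
Lp = 119.9 + 10*log10(0.00869565) = 99.293 dB


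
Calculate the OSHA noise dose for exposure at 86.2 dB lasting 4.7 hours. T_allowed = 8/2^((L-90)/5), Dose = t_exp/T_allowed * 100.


T_allowed = 8 / 2^((86.2 - 90)/5) = 13.5479 hr
Dose = 4.7 / 13.5479 * 100 = 34.692 %


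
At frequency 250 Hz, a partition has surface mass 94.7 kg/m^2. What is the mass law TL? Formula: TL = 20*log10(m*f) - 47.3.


m * f = 94.7 * 250 = 23675
20*log10(23675) = 87.4858 dB
TL = 87.4858 - 47.3 = 40.186 dB


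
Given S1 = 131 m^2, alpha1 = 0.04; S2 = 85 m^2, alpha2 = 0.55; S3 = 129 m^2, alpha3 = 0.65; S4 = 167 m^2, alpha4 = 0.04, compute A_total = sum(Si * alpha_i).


131 * 0.04 = 5.24
85 * 0.55 = 46.75
129 * 0.65 = 83.85
167 * 0.04 = 6.68
A_total = 5.24 + 46.75 + 83.85 + 6.68 = 142.52 m^2


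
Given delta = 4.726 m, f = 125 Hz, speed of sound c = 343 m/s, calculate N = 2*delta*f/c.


N = 2*delta*f/c = 2*delta/lambda, where lambda = c/f
lambda = 343 / 125 = 2.744 m
N = 2 * 4.726 / 2.744 = 3.4446


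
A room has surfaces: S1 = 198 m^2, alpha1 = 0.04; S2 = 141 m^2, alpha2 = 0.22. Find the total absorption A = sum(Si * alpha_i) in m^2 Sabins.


198 * 0.04 = 7.92
141 * 0.22 = 31.02
A_total = 7.92 + 31.02 = 38.94 m^2


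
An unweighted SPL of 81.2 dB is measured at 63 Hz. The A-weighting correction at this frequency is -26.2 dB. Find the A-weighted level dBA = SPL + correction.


A-weighting table: 63 Hz -> -26.2 dB correction
SPL_A = SPL + correction = 81.2 + (-26.2) = 55 dBA


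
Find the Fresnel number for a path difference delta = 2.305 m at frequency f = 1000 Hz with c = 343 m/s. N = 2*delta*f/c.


N = 2*delta*f/c = 2*delta/lambda, where lambda = c/f
lambda = 343 / 1000 = 0.343 m
N = 2 * 2.305 / 0.343 = 13.44


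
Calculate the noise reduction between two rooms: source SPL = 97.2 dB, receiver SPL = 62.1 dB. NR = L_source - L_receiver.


NR = L_source - L_receiver (difference between source and receiving room levels)
NR = 97.2 - 62.1 = 35.1 dB


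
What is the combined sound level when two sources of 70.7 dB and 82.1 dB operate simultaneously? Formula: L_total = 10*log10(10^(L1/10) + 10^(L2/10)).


10^(70.7/10) = 1.1749e+07
10^(82.1/10) = 1.62181e+08
Sum = 1.1749e+07 + 1.62181e+08 = 1.7393e+08
L_total = 10*log10(1.7393e+08) = 82.404 dB


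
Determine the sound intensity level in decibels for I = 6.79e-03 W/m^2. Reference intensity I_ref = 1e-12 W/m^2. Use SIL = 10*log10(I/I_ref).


I / I_ref = 6.79e-03 / 1e-12 = 6.79e+09
SIL = 10 * log10(6.79e+09) = 98.319 dB


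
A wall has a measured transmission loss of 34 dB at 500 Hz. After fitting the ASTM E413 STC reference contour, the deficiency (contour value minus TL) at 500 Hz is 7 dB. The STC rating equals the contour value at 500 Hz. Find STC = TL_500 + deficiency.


By ASTM E413, STC = value of the fitted reference contour at 500 Hz.
Contour value at 500 Hz = TL_500 + deficiency = 34 + 7 = 41
STC = 41


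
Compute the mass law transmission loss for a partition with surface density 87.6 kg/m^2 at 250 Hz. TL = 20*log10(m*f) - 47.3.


m * f = 87.6 * 250 = 21900
20*log10(21900) = 86.8089 dB
TL = 86.8089 - 47.3 = 39.509 dB


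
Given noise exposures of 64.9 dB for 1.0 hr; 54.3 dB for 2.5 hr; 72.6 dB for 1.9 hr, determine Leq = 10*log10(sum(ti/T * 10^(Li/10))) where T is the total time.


T_total = 1.0 + 2.5 + 1.9 = 5.4 hr
(1.0/5.4) * 10^(64.9/10) = 572277
(2.5/5.4) * 10^(54.3/10) = 124608
(1.9/5.4) * 10^(72.6/10) = 6.40265e+06
Sum = 572277 + 124608 + 6.40265e+06 = 7.09954e+06
Leq = 10*log10(7.09954e+06) = 68.512 dB


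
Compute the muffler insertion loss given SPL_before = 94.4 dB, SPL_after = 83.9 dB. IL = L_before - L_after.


Insertion loss = SPL without muffler - SPL with muffler
IL = 94.4 - 83.9 = 10.5 dB


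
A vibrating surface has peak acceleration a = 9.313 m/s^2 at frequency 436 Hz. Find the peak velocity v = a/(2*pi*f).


omega = 2*pi*f = 2*pi*436 = 2739.47 rad/s
v = a / omega = 9.313 / 2739.47 = 0.0033996 m/s


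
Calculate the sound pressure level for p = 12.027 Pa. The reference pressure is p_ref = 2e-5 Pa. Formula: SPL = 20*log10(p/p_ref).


p / p_ref = 12.027 / 2e-5 = 601350
SPL = 20 * log10(601350) = 115.58 dB


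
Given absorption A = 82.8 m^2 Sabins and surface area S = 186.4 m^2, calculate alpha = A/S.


Absorption coefficient = absorbed power / incident power
alpha = A / S = 82.8 / 186.4 = 0.44421


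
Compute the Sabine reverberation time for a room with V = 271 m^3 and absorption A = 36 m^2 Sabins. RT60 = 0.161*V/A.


RT60 = 0.161 * 271 / 36 = 1.212 s


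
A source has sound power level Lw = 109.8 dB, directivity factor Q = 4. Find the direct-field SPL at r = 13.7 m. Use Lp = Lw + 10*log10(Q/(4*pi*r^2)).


4*pi*r^2 = 4*pi*13.7^2 = 2358.58 m^2
Q / (4*pi*r^2) = 4 / 2358.58 = 0.00169594
Lp = 109.8 + 10*log10(0.00169594) = 82.094 dB


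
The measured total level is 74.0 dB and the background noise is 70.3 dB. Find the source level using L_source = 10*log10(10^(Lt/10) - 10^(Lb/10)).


10^(74.0/10) = 2.51189e+07
10^(70.3/10) = 1.07152e+07
Difference = 2.51189e+07 - 1.07152e+07 = 1.44037e+07
L_source = 10*log10(1.44037e+07) = 71.585 dB


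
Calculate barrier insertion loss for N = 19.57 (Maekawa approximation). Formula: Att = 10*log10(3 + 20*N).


3 + 20*N = 3 + 20*19.57 = 394.4
Att = 10*log10(394.4) = 25.959 dB


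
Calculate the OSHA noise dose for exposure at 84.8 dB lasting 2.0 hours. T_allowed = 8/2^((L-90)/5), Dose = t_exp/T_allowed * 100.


T_allowed = 8 / 2^((84.8 - 90)/5) = 16.4498 hr
Dose = 2.0 / 16.4498 * 100 = 12.158 %


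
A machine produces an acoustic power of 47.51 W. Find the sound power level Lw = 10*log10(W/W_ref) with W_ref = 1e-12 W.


W / W_ref = 47.51 / 1e-12 = 4.751e+13
Lw = 10 * log10(4.751e+13) = 136.77 dB


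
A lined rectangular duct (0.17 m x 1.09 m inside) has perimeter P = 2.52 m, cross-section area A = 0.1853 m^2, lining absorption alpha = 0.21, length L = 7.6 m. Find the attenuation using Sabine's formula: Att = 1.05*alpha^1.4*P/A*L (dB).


alpha^1.4 = 0.21^1.4 = 0.112488
Attenuation rate = 1.05 * alpha^1.4 * P / A
= 1.05 * 0.112488 * 2.52 / 0.1853 = 1.60628 dB/m
Total Att = 1.60628 * 7.6 = 12.208 dB


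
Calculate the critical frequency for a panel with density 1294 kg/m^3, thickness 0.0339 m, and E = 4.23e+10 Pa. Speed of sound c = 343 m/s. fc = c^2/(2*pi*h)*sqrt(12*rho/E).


12*rho/E = 12*1294/4.23e+10 = 3.67092e-07
sqrt(12*rho/E) = sqrt(3.67092e-07) = 0.000605881
c^2/(2*pi*h) = 343^2/(2*pi*0.0339) = 552343
fc = 552343 * 0.000605881 = 334.65 Hz


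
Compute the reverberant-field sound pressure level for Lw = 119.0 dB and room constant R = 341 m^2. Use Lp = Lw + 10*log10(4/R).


4/R = 4/341 = 0.0117302
Lp = 119.0 + 10*log10(0.0117302) = 99.693 dB


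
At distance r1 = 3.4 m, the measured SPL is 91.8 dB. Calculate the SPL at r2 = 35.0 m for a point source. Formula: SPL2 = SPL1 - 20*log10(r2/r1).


r2/r1 = 35.0/3.4 = 10.2941
Correction = 20*log10(10.2941) = 20.2518 dB
SPL2 = 91.8 - 20.2518 = 71.548 dB


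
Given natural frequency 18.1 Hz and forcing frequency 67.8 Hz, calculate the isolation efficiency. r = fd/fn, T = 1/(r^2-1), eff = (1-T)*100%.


r = 67.8 / 18.1 = 3.74586
r^2 - 1 = 3.74586^2 - 1 = 13.0315
T = 1/13.0315 = 0.0767371
Efficiency = (1 - 0.0767371)*100 = 92.326 %


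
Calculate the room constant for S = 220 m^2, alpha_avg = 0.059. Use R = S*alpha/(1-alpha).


R = 220 * 0.059 / (1 - 0.059) = 13.794 m^2


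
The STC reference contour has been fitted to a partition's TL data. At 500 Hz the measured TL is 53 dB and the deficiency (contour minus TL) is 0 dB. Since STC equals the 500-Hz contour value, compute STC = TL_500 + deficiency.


By ASTM E413, STC = value of the fitted reference contour at 500 Hz.
Contour value at 500 Hz = TL_500 + deficiency = 53 + 0 = 53
STC = 53


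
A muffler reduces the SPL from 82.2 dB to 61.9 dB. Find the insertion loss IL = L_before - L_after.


Insertion loss = SPL without muffler - SPL with muffler
IL = 82.2 - 61.9 = 20.3 dB


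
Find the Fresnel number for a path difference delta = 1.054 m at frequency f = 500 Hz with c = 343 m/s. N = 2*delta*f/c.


N = 2*delta*f/c = 2*delta/lambda, where lambda = c/f
lambda = 343 / 500 = 0.686 m
N = 2 * 1.054 / 0.686 = 3.0729


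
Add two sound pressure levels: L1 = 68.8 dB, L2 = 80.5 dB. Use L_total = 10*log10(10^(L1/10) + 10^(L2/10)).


10^(68.8/10) = 7.58578e+06
10^(80.5/10) = 1.12202e+08
Sum = 7.58578e+06 + 1.12202e+08 = 1.19788e+08
L_total = 10*log10(1.19788e+08) = 80.784 dB


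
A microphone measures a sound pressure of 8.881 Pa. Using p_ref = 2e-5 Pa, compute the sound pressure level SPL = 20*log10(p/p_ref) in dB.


p / p_ref = 8.881 / 2e-5 = 444050
SPL = 20 * log10(444050) = 112.95 dB


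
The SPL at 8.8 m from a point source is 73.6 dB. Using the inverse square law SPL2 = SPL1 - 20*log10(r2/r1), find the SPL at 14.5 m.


r2/r1 = 14.5/8.8 = 1.64773
Correction = 20*log10(1.64773) = 4.33772 dB
SPL2 = 73.6 - 4.33772 = 69.262 dB


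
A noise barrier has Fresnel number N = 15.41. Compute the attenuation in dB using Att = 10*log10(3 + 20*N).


3 + 20*N = 3 + 20*15.41 = 311.2
Att = 10*log10(311.2) = 24.93 dB


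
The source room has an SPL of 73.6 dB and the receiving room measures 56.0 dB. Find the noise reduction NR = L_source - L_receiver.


NR = L_source - L_receiver (difference between source and receiving room levels)
NR = 73.6 - 56.0 = 17.6 dB


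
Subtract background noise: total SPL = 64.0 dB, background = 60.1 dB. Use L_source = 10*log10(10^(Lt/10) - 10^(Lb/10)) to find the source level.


10^(64.0/10) = 2.51189e+06
10^(60.1/10) = 1.02329e+06
Difference = 2.51189e+06 - 1.02329e+06 = 1.4886e+06
L_source = 10*log10(1.4886e+06) = 61.728 dB


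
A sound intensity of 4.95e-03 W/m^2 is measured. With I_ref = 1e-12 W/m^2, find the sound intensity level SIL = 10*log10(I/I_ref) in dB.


I / I_ref = 4.95e-03 / 1e-12 = 4.95e+09
SIL = 10 * log10(4.95e+09) = 96.946 dB
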